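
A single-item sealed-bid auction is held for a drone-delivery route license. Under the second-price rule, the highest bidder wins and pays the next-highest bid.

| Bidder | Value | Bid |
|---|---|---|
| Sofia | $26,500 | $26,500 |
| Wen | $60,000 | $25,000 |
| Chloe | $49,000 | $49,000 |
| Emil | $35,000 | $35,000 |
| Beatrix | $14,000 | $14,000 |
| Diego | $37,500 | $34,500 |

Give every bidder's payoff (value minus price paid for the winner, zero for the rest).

Sofia $0, Wen $0, Chloe $14,000, Emil $0, Beatrix $0, Diego $0.

Bids in descending order: Chloe $49,000; Emil $35,000; Diego $34,500; Sofia $26,500; Wen $25,000; Beatrix $14,000.
Chloe has the top bid and wins; the price is the second-highest bid, $35,000.
Chloe's payoff = $49,000 − $35,000 = $14,000. All other bidders lose, so their payoff is 0.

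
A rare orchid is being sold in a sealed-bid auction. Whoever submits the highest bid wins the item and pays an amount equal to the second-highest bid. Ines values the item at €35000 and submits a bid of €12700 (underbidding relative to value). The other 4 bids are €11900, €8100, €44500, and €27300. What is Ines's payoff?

Highest competing bid: €44500.
Ines's bid €12700 is not the highest, so Ines loses, pays nothing, and earns zero payoff.

Ines's payoff: €0.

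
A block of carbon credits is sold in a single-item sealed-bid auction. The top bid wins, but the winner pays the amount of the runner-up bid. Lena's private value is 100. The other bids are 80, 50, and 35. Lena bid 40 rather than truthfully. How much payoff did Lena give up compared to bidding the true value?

20

The highest competing bid is 80.
Bidding truthfully at 100: Lena has the top bid, wins, and pays the second-highest bid 80. Payoff = 100 − 80 = 20.
Bidding 40: the top bid is 80 (a rival), so Lena loses. Payoff = 0.
Regret = truthful payoff − actual payoff = 20 − 0 = 20.
Deviating from a truthful bid can only lose payoff in a second-price auction — never gain.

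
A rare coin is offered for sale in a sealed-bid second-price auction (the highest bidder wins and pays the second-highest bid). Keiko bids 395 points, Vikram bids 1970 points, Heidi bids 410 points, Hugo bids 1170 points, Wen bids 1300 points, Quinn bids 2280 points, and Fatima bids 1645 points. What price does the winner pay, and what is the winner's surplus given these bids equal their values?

Price 1970 points; surplus 310 points.

Ranking the bids: Quinn 2280 points, then Vikram 1970 points, then Fatima 1645 points, then Wen 1300 points, then Hugo 1170 points, then Heidi 410 points, then Keiko 395 points.
Quinn is the highest bidder, so Quinn wins.
Under the second-price rule, the price is the second-highest bid: 1970 points.
Surplus = 2280 points − 1970 points = 310 points.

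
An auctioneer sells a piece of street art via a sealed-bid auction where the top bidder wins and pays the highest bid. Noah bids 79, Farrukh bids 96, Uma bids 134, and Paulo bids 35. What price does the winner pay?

The winner pays 134.

Sorted high to low: Uma 134 > Farrukh 96 > Noah 79 > Paulo 35.
Uma is the highest bidder, so Uma wins.
Under the first-price rule, the price is the highest bid: 134.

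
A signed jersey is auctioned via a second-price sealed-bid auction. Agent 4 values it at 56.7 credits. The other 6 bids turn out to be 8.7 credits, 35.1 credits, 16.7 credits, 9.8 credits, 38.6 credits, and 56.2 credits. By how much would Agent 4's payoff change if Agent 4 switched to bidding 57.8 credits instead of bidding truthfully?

Change in payoff: 0.0 credits.

The highest competing bid is 56.2 credits.
Bidding truthfully at 56.7 credits: Agent 4 has the top bid, wins, and pays the second-highest bid 56.2 credits. Payoff = 56.7 credits − 56.2 credits = 0.5 credits.
Bidding 57.8 credits: Agent 4 has the top bid, wins, and pays the second-highest bid 56.2 credits. Payoff = 56.7 credits − 56.2 credits = 0.5 credits.
Change = 0.5 credits − 0.5 credits = 0.0 credits.
The bid only affects whether you win, not the price — here both bids land on the same side of the top rival bid, so the deviation is payoff-neutral.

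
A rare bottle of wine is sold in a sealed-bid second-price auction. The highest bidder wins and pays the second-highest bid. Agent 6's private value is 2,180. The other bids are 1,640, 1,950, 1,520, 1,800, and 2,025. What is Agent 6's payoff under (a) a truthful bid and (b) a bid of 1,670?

The highest competing bid is 2,025.
Bidding truthfully at 2,180: Agent 6 has the top bid, wins, and pays the second-highest bid 2,025. Payoff = 2,180 − 2,025 = 155.
Bidding 1,670: the top bid is 2,025 (a rival), so Agent 6 loses. Payoff = 0.

Truthful: 155; alternative: 0.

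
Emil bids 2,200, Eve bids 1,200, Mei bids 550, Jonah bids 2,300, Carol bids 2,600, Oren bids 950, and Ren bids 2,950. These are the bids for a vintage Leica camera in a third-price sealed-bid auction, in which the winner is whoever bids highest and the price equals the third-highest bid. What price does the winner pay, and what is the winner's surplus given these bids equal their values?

The winner pays 2,300 for a surplus of 650.

Ordered from highest: Ren 2,950, then Carol 2,600, then Jonah 2,300, then Emil 2,200, then Eve 1,200, then Oren 950, then Mei 550.
Ren is the highest bidder, so Ren wins.
Under the third-price rule, the price is the third-highest bid: 2,300.
Surplus = 2,950 − 2,300 = 650.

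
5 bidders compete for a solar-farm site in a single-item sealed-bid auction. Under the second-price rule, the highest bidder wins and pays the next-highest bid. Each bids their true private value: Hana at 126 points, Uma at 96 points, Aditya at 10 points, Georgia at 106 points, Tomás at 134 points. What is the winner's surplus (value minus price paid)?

Ranking the bids: Tomás 134 points > Hana 126 points > Georgia 106 points > Uma 96 points > Aditya 10 points.
Tomás wins with the top bid and pays the second-highest, 126 points.
Surplus = 134 points − 126 points = 8 points.

8 points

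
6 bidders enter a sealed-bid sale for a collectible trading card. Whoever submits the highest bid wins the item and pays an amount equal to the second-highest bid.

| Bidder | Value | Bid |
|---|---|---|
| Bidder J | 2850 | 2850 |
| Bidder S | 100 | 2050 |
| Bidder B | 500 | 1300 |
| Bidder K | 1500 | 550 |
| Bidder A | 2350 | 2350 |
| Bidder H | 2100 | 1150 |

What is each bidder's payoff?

Payoffs: Bidder J 500, Bidder S 0, Bidder B 0, Bidder K 0, Bidder A 0, Bidder H 0.

Bids in descending order: Bidder J 2850, then Bidder A 2350, then Bidder S 2050, then Bidder B 1300, then Bidder H 1150, then Bidder K 550.
Bidder J has the top bid and wins; the price is the second-highest bid, 2350.
Bidder J's payoff = 2850 − 2350 = 500. All other bidders lose, so their payoff is 0.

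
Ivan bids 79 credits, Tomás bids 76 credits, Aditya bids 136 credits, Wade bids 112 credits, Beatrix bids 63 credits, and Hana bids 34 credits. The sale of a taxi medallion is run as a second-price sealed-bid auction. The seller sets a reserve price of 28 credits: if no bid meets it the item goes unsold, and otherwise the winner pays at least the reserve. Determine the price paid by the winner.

Price paid: 112 credits.

Bids in descending order: Aditya 136 credits, then Wade 112 credits, then Ivan 79 credits, then Tomás 76 credits, then Beatrix 63 credits, then Hana 34 credits.
Aditya has the highest bid, so Aditya wins.
The second-highest bid is 112 credits, which exceeds the reserve, so that sets the price.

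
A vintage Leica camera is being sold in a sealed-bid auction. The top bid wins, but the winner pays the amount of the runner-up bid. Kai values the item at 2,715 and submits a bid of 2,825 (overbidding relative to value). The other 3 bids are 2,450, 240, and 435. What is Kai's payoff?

Payoff = 265.

Highest competing bid: 2,450.
Kai's bid 2,825 is the highest overall, so Kai wins and pays the second-highest bid, 2,450.
Payoff = value − price = 2,715 − 2,450 = 265.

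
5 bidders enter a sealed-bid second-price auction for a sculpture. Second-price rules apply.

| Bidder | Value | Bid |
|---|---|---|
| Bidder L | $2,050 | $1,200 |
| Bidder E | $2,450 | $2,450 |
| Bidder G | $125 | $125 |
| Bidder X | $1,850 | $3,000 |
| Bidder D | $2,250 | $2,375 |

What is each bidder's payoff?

Ranking the bids: Bidder X $3,000; Bidder E $2,450; Bidder D $2,375; Bidder L $1,200; Bidder G $125.
Bidder X has the top bid and wins; the price is the second-highest bid, $2,450.
Bidder X's payoff = $1,850 − $2,450 = -$600. All other bidders lose, so their payoff is 0.

Payoffs: Bidder L $0, Bidder E $0, Bidder G $0, Bidder X -$600, Bidder D $0.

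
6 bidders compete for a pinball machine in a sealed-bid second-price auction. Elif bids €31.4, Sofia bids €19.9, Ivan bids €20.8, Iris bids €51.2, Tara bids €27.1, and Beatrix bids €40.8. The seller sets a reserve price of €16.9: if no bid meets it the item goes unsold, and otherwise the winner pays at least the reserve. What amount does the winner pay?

Ranking the bids: Iris €51.2, then Beatrix €40.8, then Elif €31.4, then Tara €27.1, then Ivan €20.8, then Sofia €19.9.
Iris has the highest bid, so Iris wins.
The second-highest bid is €40.8, which exceeds the reserve, so that sets the price.

€40.8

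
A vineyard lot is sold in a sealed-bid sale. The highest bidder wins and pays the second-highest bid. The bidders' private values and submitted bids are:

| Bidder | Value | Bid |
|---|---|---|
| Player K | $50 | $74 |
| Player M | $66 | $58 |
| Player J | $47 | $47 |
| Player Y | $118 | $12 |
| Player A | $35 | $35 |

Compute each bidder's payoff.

Bids in descending order: Player K $74, then Player M $58, then Player J $47, then Player A $35, then Player Y $12.
Player K has the top bid and wins; the price is the second-highest bid, $58.
Player K's payoff = $50 − $58 = -$8. All other bidders lose, so their payoff is 0.

Player K -$8, Player M $0, Player J $0, Player Y $0, Player A $0.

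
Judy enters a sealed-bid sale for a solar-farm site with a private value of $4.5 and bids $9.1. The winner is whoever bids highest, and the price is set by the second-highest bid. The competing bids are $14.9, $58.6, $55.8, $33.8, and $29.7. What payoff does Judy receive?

Highest competing bid: $58.6.
Judy's bid $9.1 is not the highest, so Judy loses, pays nothing, and earns zero payoff.

Judy's payoff: $0.0.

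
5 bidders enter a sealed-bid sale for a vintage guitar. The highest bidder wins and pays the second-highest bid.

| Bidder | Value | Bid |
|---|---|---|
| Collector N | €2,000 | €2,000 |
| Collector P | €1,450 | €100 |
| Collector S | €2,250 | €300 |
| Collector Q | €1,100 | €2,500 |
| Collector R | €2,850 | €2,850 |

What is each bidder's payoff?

Bids in descending order: Collector R €2,850 > Collector Q €2,500 > Collector N €2,000 > Collector S €300 > Collector P €100.
Collector R has the top bid and wins; the price is the second-highest bid, €2,500.
Collector R's payoff = €2,850 − €2,500 = €350. All other bidders lose, so their payoff is 0.

Payoffs: Collector N €0, Collector P €0, Collector S €0, Collector Q €0, Collector R €350.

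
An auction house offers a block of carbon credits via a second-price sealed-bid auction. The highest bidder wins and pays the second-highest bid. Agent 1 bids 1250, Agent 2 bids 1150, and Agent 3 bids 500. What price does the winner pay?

Bids in descending order: Agent 1 1250 > Agent 2 1150 > Agent 3 500.
Agent 1 has the highest bid, so Agent 1 wins.
The second-highest bid is 1150, so that is what Agent 1 pays.

Price paid: 1150.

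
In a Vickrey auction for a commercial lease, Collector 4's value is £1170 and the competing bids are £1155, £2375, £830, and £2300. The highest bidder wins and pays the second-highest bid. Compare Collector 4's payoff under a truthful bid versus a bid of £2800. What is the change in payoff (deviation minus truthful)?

-£1205

The highest competing bid is £2375.
Bidding truthfully at £1170: the top bid is £2375 (a rival), so Collector 4 loses. Payoff = £0.
Bidding £2800: Collector 4 has the top bid, wins, and pays the second-highest bid £2375. Payoff = £1170 − £2375 = -£1205.
Change = -£1205 − £0 = -£1205.
Deviating from a truthful bid can only lose payoff in a second-price auction — never gain.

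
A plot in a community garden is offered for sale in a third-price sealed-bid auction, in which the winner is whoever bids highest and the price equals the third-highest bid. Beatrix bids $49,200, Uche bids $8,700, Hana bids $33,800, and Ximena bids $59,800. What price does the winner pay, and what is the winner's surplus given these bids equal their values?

Ordered from highest: Ximena $59,800 > Beatrix $49,200 > Hana $33,800 > Uche $8,700.
Ximena is the highest bidder, so Ximena wins.
Under the third-price rule, the price is the third-highest bid: $33,800.
Surplus = $59,800 − $33,800 = $26,000.

Price $33,800; surplus $26,000.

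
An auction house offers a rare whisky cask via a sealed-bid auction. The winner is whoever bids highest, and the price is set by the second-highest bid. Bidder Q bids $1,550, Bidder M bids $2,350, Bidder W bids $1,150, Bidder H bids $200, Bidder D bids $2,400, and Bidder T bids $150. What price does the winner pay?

Ranking the bids: Bidder D $2,400, then Bidder M $2,350, then Bidder Q $1,550, then Bidder W $1,150, then Bidder H $200, then Bidder T $150.
Bidder D has the highest bid, so Bidder D wins.
The second-highest bid is $2,350, so that is what Bidder D pays.

$2,350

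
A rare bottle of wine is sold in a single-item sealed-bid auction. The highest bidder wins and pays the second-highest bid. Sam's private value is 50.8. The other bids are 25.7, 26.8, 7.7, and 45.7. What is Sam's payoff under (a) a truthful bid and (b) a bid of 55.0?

The highest competing bid is 45.7.
Bidding truthfully at 50.8: Sam has the top bid, wins, and pays the second-highest bid 45.7. Payoff = 50.8 − 45.7 = 5.1.
Bidding 55.0: Sam has the top bid, wins, and pays the second-highest bid 45.7. Payoff = 50.8 − 45.7 = 5.1.

(a) 5.1  (b) 5.1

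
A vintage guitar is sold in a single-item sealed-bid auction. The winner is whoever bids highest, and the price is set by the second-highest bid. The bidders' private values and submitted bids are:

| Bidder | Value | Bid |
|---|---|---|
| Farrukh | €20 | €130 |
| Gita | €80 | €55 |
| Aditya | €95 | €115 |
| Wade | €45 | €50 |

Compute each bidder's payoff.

Payoffs: Farrukh -€95, Gita €0, Aditya €0, Wade €0.

Bids in descending order: Farrukh €130; Aditya €115; Gita €55; Wade €50.
Farrukh has the top bid and wins; the price is the second-highest bid, €115.
Farrukh's payoff = €20 − €115 = -€95. All other bidders lose, so their payoff is 0.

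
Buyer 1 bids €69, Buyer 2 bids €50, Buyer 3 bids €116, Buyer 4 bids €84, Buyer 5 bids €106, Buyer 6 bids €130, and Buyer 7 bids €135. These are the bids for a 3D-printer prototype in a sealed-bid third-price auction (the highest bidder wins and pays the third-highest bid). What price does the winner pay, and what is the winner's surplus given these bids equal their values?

Ordered from highest: Buyer 7 €135 > Buyer 6 €130 > Buyer 3 €116 > Buyer 5 €106 > Buyer 4 €84 > Buyer 1 €69 > Buyer 2 €50.
Buyer 7 is the highest bidder, so Buyer 7 wins.
Under the third-price rule, the price is the third-highest bid: €116.
Surplus = €135 − €116 = €19.

Price €116; surplus €19.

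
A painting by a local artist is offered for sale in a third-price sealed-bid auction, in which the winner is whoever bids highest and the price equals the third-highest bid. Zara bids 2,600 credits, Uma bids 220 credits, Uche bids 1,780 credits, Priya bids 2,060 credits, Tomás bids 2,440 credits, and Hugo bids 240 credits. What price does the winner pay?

Bids in descending order: Zara 2,600 credits; Tomás 2,440 credits; Priya 2,060 credits; Uche 1,780 credits; Hugo 240 credits; Uma 220 credits.
Zara is the highest bidder, so Zara wins.
Under the third-price rule, the price is the third-highest bid: 2,060 credits.

The winner pays 2,060 credits.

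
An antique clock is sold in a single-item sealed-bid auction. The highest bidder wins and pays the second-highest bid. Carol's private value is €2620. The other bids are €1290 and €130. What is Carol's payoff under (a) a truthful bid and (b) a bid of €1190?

Truthful: €1330; alternative: €0.

The highest competing bid is €1290.
Bidding truthfully at €2620: Carol has the top bid, wins, and pays the second-highest bid €1290. Payoff = €2620 − €1290 = €1330.
Bidding €1190: the top bid is €1290 (a rival), so Carol loses. Payoff = €0.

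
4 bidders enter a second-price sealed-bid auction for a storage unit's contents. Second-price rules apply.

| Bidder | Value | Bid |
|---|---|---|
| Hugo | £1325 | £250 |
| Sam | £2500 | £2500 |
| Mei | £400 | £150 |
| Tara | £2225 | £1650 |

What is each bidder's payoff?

Hugo £0, Sam £850, Mei £0, Tara £0.

Sorted high to low: Sam £2500 > Tara £1650 > Hugo £250 > Mei £150.
Sam has the top bid and wins; the price is the second-highest bid, £1650.
Sam's payoff = £2500 − £1650 = £850. All other bidders lose, so their payoff is 0.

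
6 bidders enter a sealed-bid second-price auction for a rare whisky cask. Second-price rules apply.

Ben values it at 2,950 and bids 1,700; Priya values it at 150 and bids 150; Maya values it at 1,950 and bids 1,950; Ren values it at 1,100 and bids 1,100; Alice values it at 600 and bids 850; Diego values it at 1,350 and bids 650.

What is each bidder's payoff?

Ranking the bids: Maya 1,950 > Ben 1,700 > Ren 1,100 > Alice 850 > Diego 650 > Priya 150.
Maya has the top bid and wins; the price is the second-highest bid, 1,700.
Maya's payoff = 1,950 − 1,700 = 250. All other bidders lose, so their payoff is 0.

Payoffs: Ben 0, Priya 0, Maya 250, Ren 0, Alice 0, Diego 0.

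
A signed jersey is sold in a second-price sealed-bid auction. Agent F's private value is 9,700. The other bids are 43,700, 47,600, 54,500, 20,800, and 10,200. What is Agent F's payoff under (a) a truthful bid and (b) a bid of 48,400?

(a) 0  (b) 0

The highest competing bid is 54,500.
Bidding truthfully at 9,700: the top bid is 54,500 (a rival), so Agent F loses. Payoff = 0.
Bidding 48,400: the top bid is 54,500 (a rival), so Agent F loses. Payoff = 0.
The bid only affects whether you win, not the price — here both bids land on the same side of the top rival bid, so the deviation is payoff-neutral.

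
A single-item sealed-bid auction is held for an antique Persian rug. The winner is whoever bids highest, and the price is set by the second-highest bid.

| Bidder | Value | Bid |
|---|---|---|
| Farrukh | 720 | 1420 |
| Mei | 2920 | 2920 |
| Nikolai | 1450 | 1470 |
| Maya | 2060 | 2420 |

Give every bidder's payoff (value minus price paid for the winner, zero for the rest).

Payoffs: Farrukh 0, Mei 500, Nikolai 0, Maya 0.

Ranking the bids: Mei 2920; Maya 2420; Nikolai 1470; Farrukh 1420.
Mei has the top bid and wins; the price is the second-highest bid, 2420.
Mei's payoff = 2920 − 2420 = 500. All other bidders lose, so their payoff is 0.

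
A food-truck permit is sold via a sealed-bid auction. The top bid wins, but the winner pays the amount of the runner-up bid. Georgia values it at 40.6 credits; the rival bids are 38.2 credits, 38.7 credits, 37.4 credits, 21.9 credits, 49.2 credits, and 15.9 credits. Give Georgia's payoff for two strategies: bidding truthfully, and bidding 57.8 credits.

The highest competing bid is 49.2 credits.
Bidding truthfully at 40.6 credits: the top bid is 49.2 credits (a rival), so Georgia loses. Payoff = 0.0 credits.
Bidding 57.8 credits: Georgia has the top bid, wins, and pays the second-highest bid 49.2 credits. Payoff = 40.6 credits − 49.2 credits = -8.6 credits.
This is the dominant-strategy logic: truthful bidding weakly beats any alternative.

(a) 0.0 credits  (b) -8.6 credits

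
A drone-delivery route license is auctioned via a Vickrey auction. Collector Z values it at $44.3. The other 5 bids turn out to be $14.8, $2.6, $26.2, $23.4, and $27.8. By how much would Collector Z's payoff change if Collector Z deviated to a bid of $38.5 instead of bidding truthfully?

The highest competing bid is $27.8.
Bidding truthfully at $44.3: Collector Z has the top bid, wins, and pays the second-highest bid $27.8. Payoff = $44.3 − $27.8 = $16.5.
Bidding $38.5: Collector Z has the top bid, wins, and pays the second-highest bid $27.8. Payoff = $44.3 − $27.8 = $16.5.
Change = $16.5 − $16.5 = $0.0.

Change in payoff: $0.0.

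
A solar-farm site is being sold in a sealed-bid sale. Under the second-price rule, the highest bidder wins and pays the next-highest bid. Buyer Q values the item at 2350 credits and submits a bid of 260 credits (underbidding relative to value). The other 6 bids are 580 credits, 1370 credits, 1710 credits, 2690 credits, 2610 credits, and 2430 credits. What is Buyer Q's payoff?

Highest competing bid: 2690 credits.
Buyer Q's bid 260 credits is not the highest, so Buyer Q loses, pays nothing, and earns zero payoff.

Buyer Q's payoff: 0 credits.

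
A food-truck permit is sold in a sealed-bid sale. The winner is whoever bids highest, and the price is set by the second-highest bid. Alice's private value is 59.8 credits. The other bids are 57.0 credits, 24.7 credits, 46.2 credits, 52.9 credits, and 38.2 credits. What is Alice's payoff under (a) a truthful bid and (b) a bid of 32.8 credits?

Truthful: 2.8 credits; alternative: 0.0 credits.

The highest competing bid is 57.0 credits.
Bidding truthfully at 59.8 credits: Alice has the top bid, wins, and pays the second-highest bid 57.0 credits. Payoff = 59.8 credits − 57.0 credits = 2.8 credits.
Bidding 32.8 credits: the top bid is 57.0 credits (a rival), so Alice loses. Payoff = 0.0 credits.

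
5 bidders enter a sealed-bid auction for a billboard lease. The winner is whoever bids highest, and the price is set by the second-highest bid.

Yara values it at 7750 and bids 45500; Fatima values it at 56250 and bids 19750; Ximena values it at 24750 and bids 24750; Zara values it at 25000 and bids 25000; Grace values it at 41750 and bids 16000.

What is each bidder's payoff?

Sorted high to low: Yara 45500; Zara 25000; Ximena 24750; Fatima 19750; Grace 16000.
Yara has the top bid and wins; the price is the second-highest bid, 25000.
Yara's payoff = 7750 − 25000 = -17250. All other bidders lose, so their payoff is 0.

Yara -17250, Fatima 0, Ximena 0, Zara 0, Grace 0.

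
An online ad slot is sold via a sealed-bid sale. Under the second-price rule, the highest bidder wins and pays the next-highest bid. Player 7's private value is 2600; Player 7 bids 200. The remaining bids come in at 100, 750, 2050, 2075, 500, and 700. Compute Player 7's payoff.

Highest competing bid: 2075.
Player 7's bid 200 is not the highest, so Player 7 loses, pays nothing, and earns zero payoff.

The bidder's payoff: 0.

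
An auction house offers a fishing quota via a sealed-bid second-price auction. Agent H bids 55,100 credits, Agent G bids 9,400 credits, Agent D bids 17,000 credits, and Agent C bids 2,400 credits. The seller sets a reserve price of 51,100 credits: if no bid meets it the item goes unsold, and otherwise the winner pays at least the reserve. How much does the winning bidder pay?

Ranking the bids: Agent H 55,100 credits, then Agent D 17,000 credits, then Agent G 9,400 credits, then Agent C 2,400 credits.
Agent H has the highest bid, so Agent H wins.
The second-highest bid is 17,000 credits, but the reserve 51,100 credits is higher, so the price is the reserve.

51,100 credits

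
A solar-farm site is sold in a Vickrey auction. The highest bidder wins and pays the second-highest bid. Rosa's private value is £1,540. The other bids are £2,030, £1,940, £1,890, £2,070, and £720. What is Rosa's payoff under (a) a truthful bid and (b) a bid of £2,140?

Truthful: £0; alternative: -£530.

The highest competing bid is £2,070.
Bidding truthfully at £1,540: the top bid is £2,070 (a rival), so Rosa loses. Payoff = £0.
Bidding £2,140: Rosa has the top bid, wins, and pays the second-highest bid £2,070. Payoff = £1,540 − £2,070 = -£530.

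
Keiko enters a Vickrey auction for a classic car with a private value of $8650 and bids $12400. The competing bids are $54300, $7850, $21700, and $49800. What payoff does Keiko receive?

Payoff = $0.

Highest competing bid: $54300.
Keiko's bid $12400 is not the highest, so Keiko loses, pays nothing, and earns zero payoff.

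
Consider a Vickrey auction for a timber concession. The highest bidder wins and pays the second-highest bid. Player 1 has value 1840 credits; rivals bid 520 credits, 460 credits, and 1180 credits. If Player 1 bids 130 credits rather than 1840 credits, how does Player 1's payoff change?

The highest competing bid is 1180 credits.
Bidding truthfully at 1840 credits: Player 1 has the top bid, wins, and pays the second-highest bid 1180 credits. Payoff = 1840 credits − 1180 credits = 660 credits.
Bidding 130 credits: the top bid is 1180 credits (a rival), so Player 1 loses. Payoff = 0 credits.
Change = 0 credits − 660 credits = -660 credits.
Deviating from a truthful bid can only lose payoff in a second-price auction — never gain.

Change in payoff: -660 credits.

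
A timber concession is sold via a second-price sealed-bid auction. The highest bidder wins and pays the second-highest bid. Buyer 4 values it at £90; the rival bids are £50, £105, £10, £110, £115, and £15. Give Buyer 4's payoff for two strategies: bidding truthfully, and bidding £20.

(a) £0  (b) £0

The highest competing bid is £115.
Bidding truthfully at £90: the top bid is £115 (a rival), so Buyer 4 loses. Payoff = £0.
Bidding £20: the top bid is £115 (a rival), so Buyer 4 loses. Payoff = £0.
The bid only affects whether you win, not the price — here both bids land on the same side of the top rival bid, so the deviation is payoff-neutral.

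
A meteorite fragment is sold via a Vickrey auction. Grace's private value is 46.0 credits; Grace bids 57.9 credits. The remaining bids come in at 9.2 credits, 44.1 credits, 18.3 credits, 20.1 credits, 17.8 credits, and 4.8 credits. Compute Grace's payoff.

Highest competing bid: 44.1 credits.
Grace's bid 57.9 credits is the highest overall, so Grace wins and pays the second-highest bid, 44.1 credits.
Payoff = value − price = 46.0 credits − 44.1 credits = 1.9 credits.

Grace's payoff: 1.9 credits.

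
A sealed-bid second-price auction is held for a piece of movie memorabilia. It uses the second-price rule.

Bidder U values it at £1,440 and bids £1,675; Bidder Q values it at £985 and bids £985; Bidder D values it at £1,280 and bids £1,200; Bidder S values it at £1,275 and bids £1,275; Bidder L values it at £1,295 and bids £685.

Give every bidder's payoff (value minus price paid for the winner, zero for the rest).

Ranking the bids: Bidder U £1,675 > Bidder S £1,275 > Bidder D £1,200 > Bidder Q £985 > Bidder L £685.
Bidder U has the top bid and wins; the price is the second-highest bid, £1,275.
Bidder U's payoff = £1,440 − £1,275 = £165. All other bidders lose, so their payoff is 0.

Payoffs: Bidder U £165, Bidder Q £0, Bidder D £0, Bidder S £0, Bidder L £0.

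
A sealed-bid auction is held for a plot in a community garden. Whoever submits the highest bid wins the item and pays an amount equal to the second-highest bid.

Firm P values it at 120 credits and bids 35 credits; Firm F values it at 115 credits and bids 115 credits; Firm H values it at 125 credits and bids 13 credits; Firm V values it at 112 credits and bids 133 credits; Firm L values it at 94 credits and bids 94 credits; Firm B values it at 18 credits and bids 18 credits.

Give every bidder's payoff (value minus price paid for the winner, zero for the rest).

Bids in descending order: Firm V 133 credits > Firm F 115 credits > Firm L 94 credits > Firm P 35 credits > Firm B 18 credits > Firm H 13 credits.
Firm V has the top bid and wins; the price is the second-highest bid, 115 credits.
Firm V's payoff = 112 credits − 115 credits = -3 credits. All other bidders lose, so their payoff is 0.

Payoffs: Firm P 0 credits, Firm F 0 credits, Firm H 0 credits, Firm V -3 credits, Firm L 0 credits, Firm B 0 credits.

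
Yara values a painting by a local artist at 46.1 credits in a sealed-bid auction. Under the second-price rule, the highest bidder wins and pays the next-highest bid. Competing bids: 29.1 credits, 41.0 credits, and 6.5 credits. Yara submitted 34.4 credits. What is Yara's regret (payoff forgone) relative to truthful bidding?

5.1 credits

The highest competing bid is 41.0 credits.
Bidding truthfully at 46.1 credits: Yara has the top bid, wins, and pays the second-highest bid 41.0 credits. Payoff = 46.1 credits − 41.0 credits = 5.1 credits.
Bidding 34.4 credits: the top bid is 41.0 credits (a rival), so Yara loses. Payoff = 0.0 credits.
Regret = truthful payoff − actual payoff = 5.1 credits − 0.0 credits = 5.1 credits.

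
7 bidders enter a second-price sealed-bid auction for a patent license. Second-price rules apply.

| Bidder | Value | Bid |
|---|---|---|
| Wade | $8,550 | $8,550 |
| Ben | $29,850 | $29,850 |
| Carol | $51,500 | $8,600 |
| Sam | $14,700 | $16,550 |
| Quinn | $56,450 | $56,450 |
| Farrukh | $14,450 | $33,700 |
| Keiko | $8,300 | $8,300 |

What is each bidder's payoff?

Wade $0, Ben $0, Carol $0, Sam $0, Quinn $22,750, Farrukh $0, Keiko $0.

Sorted high to low: Quinn $56,450, then Farrukh $33,700, then Ben $29,850, then Sam $16,550, then Carol $8,600, then Wade $8,550, then Keiko $8,300.
Quinn has the top bid and wins; the price is the second-highest bid, $33,700.
Quinn's payoff = $56,450 − $33,700 = $22,750. All other bidders lose, so their payoff is 0.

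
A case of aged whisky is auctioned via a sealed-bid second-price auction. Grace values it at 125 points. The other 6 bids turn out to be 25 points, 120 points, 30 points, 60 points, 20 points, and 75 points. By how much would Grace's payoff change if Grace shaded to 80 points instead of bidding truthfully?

Change in payoff: -5 points.

The highest competing bid is 120 points.
Bidding truthfully at 125 points: Grace has the top bid, wins, and pays the second-highest bid 120 points. Payoff = 125 points − 120 points = 5 points.
Bidding 80 points: the top bid is 120 points (a rival), so Grace loses. Payoff = 0 points.
Change = 0 points − 5 points = -5 points.
Deviating from a truthful bid can only lose payoff in a second-price auction — never gain.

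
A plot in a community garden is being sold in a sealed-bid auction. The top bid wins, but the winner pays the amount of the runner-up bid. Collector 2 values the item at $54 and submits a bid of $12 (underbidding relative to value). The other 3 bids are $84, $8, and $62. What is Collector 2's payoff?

Highest competing bid: $84.
Collector 2's bid $12 is not the highest, so Collector 2 loses, pays nothing, and earns zero payoff.

$0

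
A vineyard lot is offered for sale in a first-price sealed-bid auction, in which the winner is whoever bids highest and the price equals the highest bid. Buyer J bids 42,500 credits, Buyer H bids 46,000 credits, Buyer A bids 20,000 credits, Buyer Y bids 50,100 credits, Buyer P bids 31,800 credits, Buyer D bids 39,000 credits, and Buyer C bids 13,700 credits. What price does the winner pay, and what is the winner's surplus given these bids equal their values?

Price 50,100 credits; surplus 0 credits.

Ranking the bids: Buyer Y 50,100 credits, then Buyer H 46,000 credits, then Buyer J 42,500 credits, then Buyer D 39,000 credits, then Buyer P 31,800 credits, then Buyer A 20,000 credits, then Buyer C 13,700 credits.
Buyer Y is the highest bidder, so Buyer Y wins.
Under the first-price rule, the price is the highest bid: 50,100 credits.
Surplus = 50,100 credits − 50,100 credits = 0 credits.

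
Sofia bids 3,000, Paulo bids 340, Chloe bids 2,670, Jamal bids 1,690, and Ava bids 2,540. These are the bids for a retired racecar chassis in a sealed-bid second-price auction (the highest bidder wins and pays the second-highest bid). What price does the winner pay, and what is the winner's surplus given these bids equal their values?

The winner pays 2,670 for a surplus of 330.

Bids in descending order: Sofia 3,000; Chloe 2,670; Ava 2,540; Jamal 1,690; Paulo 340.
Sofia is the highest bidder, so Sofia wins.
Under the second-price rule, the price is the second-highest bid: 2,670.
Surplus = 3,000 − 2,670 = 330.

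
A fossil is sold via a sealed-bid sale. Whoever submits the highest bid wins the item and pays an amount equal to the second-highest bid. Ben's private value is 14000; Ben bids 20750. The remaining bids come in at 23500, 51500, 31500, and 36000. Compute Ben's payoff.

Highest competing bid: 51500.
Ben's bid 20750 is not the highest, so Ben loses, pays nothing, and earns zero payoff.

Payoff = 0.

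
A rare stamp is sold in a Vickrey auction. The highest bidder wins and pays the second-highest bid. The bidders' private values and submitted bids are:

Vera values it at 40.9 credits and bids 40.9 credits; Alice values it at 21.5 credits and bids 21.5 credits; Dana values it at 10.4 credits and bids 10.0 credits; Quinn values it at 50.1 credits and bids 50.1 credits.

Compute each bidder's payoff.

Payoffs: Vera 0.0 credits, Alice 0.0 credits, Dana 0.0 credits, Quinn 9.2 credits.

Ranking the bids: Quinn 50.1 credits > Vera 40.9 credits > Alice 21.5 credits > Dana 10.0 credits.
Quinn has the top bid and wins; the price is the second-highest bid, 40.9 credits.
Quinn's payoff = 50.1 credits − 40.9 credits = 9.2 credits. All other bidders lose, so their payoff is 0.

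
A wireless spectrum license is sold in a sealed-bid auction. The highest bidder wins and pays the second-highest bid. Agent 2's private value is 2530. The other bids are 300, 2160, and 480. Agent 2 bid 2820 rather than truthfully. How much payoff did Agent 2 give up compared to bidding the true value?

The highest competing bid is 2160.
Bidding truthfully at 2530: Agent 2 has the top bid, wins, and pays the second-highest bid 2160. Payoff = 2530 − 2160 = 370.
Bidding 2820: Agent 2 has the top bid, wins, and pays the second-highest bid 2160. Payoff = 2530 − 2160 = 370.
Regret = truthful payoff − actual payoff = 370 − 370 = 0.
The bid only affects whether you win, not the price — here both bids land on the same side of the top rival bid, so the deviation is payoff-neutral.

Payoff forgone: 0.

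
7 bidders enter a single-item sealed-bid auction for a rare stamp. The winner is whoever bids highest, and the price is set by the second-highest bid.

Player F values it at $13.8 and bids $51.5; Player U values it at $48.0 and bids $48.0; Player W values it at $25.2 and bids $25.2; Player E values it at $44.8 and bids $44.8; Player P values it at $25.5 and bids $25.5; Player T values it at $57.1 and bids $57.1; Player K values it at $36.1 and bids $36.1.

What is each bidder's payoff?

Player F $0.0, Player U $0.0, Player W $0.0, Player E $0.0, Player P $0.0, Player T $5.6, Player K $0.0.

Sorted high to low: Player T $57.1, then Player F $51.5, then Player U $48.0, then Player E $44.8, then Player K $36.1, then Player P $25.5, then Player W $25.2.
Player T has the top bid and wins; the price is the second-highest bid, $51.5.
Player T's payoff = $57.1 − $51.5 = $5.6. All other bidders lose, so their payoff is 0.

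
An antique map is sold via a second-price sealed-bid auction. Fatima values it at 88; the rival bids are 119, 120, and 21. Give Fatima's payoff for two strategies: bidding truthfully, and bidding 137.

Truthful: 0; alternative: -32.

The highest competing bid is 120.
Bidding truthfully at 88: the top bid is 120 (a rival), so Fatima loses. Payoff = 0.
Bidding 137: Fatima has the top bid, wins, and pays the second-highest bid 120. Payoff = 88 − 120 = -32.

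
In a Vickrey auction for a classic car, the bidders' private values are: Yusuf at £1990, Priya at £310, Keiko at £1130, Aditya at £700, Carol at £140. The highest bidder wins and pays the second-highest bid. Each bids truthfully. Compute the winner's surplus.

Sorted high to low: Yusuf £1990; Keiko £1130; Aditya £700; Priya £310; Carol £140.
Yusuf wins with the top bid and pays the second-highest, £1130.
Surplus = £1990 − £1130 = £860.

£860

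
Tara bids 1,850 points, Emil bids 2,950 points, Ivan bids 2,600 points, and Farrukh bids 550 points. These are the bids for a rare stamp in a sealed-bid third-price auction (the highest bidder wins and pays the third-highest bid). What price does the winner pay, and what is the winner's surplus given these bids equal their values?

Price 1,850 points; surplus 1,100 points.

Ordered from highest: Emil 2,950 points, then Ivan 2,600 points, then Tara 1,850 points, then Farrukh 550 points.
Emil is the highest bidder, so Emil wins.
Under the third-price rule, the price is the third-highest bid: 1,850 points.
Surplus = 2,950 points − 1,850 points = 1,100 points.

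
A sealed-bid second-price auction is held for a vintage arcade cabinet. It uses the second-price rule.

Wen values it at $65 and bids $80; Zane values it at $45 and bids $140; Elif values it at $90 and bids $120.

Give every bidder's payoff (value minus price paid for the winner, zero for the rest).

Bids in descending order: Zane $140; Elif $120; Wen $80.
Zane has the top bid and wins; the price is the second-highest bid, $120.
Zane's payoff = $45 − $120 = -$75. All other bidders lose, so their payoff is 0.

Wen $0, Zane -$75, Elif $0.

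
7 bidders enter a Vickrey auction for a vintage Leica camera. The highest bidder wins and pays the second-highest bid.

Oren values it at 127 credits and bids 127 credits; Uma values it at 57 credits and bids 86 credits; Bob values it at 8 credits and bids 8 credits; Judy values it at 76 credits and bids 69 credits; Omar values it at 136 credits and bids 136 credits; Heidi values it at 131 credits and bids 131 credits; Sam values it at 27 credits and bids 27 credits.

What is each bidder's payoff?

Payoffs: Oren 0 credits, Uma 0 credits, Bob 0 credits, Judy 0 credits, Omar 5 credits, Heidi 0 credits, Sam 0 credits.

Bids in descending order: Omar 136 credits; Heidi 131 credits; Oren 127 credits; Uma 86 credits; Judy 69 credits; Sam 27 credits; Bob 8 credits.
Omar has the top bid and wins; the price is the second-highest bid, 131 credits.
Omar's payoff = 136 credits − 131 credits = 5 credits. All other bidders lose, so their payoff is 0.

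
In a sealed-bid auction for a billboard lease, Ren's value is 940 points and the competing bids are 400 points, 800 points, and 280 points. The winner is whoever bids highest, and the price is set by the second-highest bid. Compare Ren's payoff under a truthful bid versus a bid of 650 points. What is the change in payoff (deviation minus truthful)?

The highest competing bid is 800 points.
Bidding truthfully at 940 points: Ren has the top bid, wins, and pays the second-highest bid 800 points. Payoff = 940 points − 800 points = 140 points.
Bidding 650 points: the top bid is 800 points (a rival), so Ren loses. Payoff = 0 points.
Change = 0 points − 140 points = -140 points.
This is the dominant-strategy logic: truthful bidding weakly beats any alternative.

Change in payoff: -140 points.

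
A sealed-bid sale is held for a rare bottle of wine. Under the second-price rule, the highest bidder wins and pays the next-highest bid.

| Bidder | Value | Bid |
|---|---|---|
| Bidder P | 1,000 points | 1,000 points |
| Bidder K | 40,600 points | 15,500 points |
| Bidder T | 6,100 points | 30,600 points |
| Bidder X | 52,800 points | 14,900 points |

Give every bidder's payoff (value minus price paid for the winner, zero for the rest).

Sorted high to low: Bidder T 30,600 points; Bidder K 15,500 points; Bidder X 14,900 points; Bidder P 1,000 points.
Bidder T has the top bid and wins; the price is the second-highest bid, 15,500 points.
Bidder T's payoff = 6,100 points − 15,500 points = -9,400 points. All other bidders lose, so their payoff is 0.

Bidder P 0 points, Bidder K 0 points, Bidder T -9,400 points, Bidder X 0 points.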